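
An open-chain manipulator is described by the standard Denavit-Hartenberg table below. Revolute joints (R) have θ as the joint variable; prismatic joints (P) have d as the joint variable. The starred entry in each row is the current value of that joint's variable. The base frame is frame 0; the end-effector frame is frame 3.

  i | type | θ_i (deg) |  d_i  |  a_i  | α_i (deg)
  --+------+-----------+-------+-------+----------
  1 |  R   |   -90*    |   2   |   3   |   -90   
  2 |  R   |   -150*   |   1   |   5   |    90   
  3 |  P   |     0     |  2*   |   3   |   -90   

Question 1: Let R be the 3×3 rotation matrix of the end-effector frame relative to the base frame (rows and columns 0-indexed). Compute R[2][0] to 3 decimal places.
End-effector x-axis (col 0 of R) = (-0.0000,0.8660,0.5000)
R[2][0] = 0.5000

0.500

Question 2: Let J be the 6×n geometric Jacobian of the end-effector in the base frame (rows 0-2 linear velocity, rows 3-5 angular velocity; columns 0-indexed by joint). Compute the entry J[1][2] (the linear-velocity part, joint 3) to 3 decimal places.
0.500

prismatic axis z_2 = (0.0000,0.5000,-0.8660)
J_v[:, 2] = z_2; J_ω[:, 2] = (0,0,0)
entry J[1][2] = 0.5000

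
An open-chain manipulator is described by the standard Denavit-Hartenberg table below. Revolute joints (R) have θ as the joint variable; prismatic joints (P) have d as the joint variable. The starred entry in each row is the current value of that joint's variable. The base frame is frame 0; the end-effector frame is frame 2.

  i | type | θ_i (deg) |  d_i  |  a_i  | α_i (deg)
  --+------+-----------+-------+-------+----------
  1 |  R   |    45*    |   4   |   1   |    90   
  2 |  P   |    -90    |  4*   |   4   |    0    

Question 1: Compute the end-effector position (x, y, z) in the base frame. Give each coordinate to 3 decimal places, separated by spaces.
3.536 -2.121 0.000

after link 1: o_1 = (0.7071, 0.7071, 4.0000)
after link 2: o_2 = (3.5355, -2.1213, 0.0000)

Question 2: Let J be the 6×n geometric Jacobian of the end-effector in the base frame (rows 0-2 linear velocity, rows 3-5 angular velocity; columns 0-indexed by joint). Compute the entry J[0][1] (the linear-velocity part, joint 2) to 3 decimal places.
prismatic axis z_1 = (0.7071,-0.7071,0.0000)
J_v[:, 1] = z_1; J_ω[:, 1] = (0,0,0)
entry J[0][1] = 0.7071

0.707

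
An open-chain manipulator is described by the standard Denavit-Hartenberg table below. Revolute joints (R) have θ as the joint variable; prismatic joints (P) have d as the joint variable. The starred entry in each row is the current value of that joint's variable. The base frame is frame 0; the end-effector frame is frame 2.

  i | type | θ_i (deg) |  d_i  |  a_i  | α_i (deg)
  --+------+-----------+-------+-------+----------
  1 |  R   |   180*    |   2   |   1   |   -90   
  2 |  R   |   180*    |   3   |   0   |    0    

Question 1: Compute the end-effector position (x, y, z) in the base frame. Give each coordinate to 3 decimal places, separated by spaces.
-1.000 -3.000 2.000

after link 1: o_1 = (-1.0000, 0.0000, 2.0000)
after link 2: o_2 = (-1.0000, -3.0000, 2.0000)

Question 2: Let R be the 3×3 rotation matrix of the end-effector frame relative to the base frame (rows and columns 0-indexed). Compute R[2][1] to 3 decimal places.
End-effector y-axis (col 1 of R) = (0.0000,0.0000,1.0000)
R[2][1] = 1.0000

1.000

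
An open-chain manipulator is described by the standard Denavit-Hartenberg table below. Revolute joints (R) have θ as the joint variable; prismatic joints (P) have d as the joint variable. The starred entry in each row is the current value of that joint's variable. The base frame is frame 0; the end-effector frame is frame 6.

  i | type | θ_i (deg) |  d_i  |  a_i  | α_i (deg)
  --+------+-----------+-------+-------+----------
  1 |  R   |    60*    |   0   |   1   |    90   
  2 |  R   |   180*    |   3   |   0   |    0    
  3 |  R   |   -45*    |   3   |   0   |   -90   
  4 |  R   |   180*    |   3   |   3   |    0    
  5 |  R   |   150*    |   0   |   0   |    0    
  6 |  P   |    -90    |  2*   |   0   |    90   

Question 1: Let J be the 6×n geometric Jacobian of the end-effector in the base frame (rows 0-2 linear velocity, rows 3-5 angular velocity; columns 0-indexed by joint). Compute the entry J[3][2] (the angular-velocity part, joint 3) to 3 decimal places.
axis z_2 = (0.8660,-0.5000,0.0000); lever o_n−o_2 = (1.8910,-2.7247,-5.6569)
cross product → J_v[:, 2] = (2.8284,4.8990,-1.4142)
J_ω[:, 2] = z_2
entry J[3][2] = 0.8660

0.866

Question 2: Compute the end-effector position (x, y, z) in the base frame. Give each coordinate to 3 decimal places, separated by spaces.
4.989 -3.359 -5.657

after link 1: o_1 = (0.5000, 0.8660, 0.0000)
after link 2: o_2 = (3.0981, -0.6340, 0.0000)
after link 3: o_3 = (5.6962, -2.1340, 0.0000)
after link 4: o_4 = (5.6962, -2.1340, -4.2426)
after link 5: o_5 = (5.6962, -2.1340, -4.2426)
after link 6: o_6 = (4.9890, -3.3587, -5.6569)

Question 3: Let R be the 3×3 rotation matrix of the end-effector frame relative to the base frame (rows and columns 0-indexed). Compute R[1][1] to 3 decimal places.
-0.612

End-effector y-axis (col 1 of R) = (-0.3536,-0.6124,-0.7071)
R[1][1] = -0.6124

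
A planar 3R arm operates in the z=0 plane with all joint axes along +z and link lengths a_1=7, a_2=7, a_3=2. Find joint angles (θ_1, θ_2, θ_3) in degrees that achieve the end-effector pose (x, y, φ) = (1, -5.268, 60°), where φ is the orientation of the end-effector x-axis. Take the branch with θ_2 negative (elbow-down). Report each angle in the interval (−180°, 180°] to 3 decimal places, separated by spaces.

-30.000 -120.000 -150.000

wrist centre = target − a_3·(cos φ, sin φ) = (-0.0000, -7.0001)
cos θ_2 = (49.0007−7²−7²)/(2·7·7) = -0.5000; θ_2 = -119.9995° (elbow-down)
β = atan2(-7.0001,-0.0000) = -90.0000°; ψ = atan2(-6.0622,3.5001) = -59.9998°
θ_1 = β − ψ = -30.0002°
θ_3 = φ − θ_1 − θ_2 = -150.0002° (wrapped to (-180°,180°])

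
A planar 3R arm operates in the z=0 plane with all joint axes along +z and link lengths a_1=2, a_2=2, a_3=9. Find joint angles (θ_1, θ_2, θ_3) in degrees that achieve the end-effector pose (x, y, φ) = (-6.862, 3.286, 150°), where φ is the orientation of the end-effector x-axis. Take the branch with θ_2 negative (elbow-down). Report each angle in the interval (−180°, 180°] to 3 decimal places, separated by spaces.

wrist centre = target − a_3·(cos φ, sin φ) = (0.9322, -1.2140)
cos θ_2 = (2.3428−2²−2²)/(2·2·2) = -0.7071; θ_2 = -135.0030° (elbow-down)
β = atan2(-1.2140,0.9322) = -52.4794°; ψ = atan2(-1.4141,0.5857) = -67.5015°
θ_1 = β − ψ = 15.0221°
θ_3 = φ − θ_1 − θ_2 = -90.0191° (wrapped to (-180°,180°])

15.022 -135.003 -90.019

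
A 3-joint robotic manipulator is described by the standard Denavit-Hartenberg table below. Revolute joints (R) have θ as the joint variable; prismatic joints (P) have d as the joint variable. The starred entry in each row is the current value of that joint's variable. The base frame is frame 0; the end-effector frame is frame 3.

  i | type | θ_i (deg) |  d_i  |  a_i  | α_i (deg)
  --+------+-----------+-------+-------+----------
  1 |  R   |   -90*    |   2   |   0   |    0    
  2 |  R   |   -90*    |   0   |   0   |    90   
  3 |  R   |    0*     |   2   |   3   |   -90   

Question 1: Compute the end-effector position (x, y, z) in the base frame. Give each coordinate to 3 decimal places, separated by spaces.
-3.000 2.000 2.000

after link 1: o_1 = (0.0000, 0.0000, 2.0000)
after link 2: o_2 = (0.0000, 0.0000, 2.0000)
after link 3: o_3 = (-3.0000, 2.0000, 2.0000)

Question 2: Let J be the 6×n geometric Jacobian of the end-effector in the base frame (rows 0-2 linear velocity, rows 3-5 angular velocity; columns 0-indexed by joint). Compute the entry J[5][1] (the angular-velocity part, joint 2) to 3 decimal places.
1.000

axis z_1 = (0.0000,0.0000,1.0000); lever o_n−o_1 = (-3.0000,2.0000,0.0000)
cross product → J_v[:, 1] = (-2.0000,-3.0000,0.0000)
J_ω[:, 1] = z_1
entry J[5][1] = 1.0000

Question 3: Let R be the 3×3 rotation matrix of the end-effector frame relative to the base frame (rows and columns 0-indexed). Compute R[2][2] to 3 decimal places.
1.000

End-effector z-axis (col 2 of R) = (0.0000,0.0000,1.0000)
R[2][2] = 1.0000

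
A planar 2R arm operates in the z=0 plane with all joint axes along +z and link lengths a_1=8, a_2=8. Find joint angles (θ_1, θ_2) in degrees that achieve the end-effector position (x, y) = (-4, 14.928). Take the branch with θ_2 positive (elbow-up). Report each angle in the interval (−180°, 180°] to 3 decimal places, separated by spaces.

89.997 30.005

cos θ_2 = (238.8452−8²−8²)/(2·8·8) = 0.8660; θ_2 = 30.0054° (elbow-up)
β = atan2(14.9280,-4.0000) = 105.0002°; ψ = atan2(4.0007,14.9278) = 15.0027°
θ_1 = β − ψ = 89.9975°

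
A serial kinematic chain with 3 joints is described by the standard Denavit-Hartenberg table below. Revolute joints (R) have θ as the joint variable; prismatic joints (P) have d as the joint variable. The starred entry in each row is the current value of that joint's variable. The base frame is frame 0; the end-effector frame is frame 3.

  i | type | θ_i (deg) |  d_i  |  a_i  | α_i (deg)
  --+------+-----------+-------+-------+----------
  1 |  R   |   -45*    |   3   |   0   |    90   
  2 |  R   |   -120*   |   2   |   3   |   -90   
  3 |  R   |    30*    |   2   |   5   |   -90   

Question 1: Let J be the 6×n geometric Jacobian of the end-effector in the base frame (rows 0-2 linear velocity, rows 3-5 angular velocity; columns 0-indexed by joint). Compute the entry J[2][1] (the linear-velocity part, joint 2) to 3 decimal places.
-1.933

axis z_1 = (-0.7071,-0.7071,0.0000); lever o_n−o_1 = (-1.0133,1.7204,-7.3481)
cross product → J_v[:, 1] = (5.1959,-5.1959,-1.9330)
J_ω[:, 1] = z_1
entry J[2][1] = -1.9330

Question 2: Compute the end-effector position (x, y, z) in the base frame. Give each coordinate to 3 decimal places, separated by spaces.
-1.013 1.720 -4.348

after link 1: o_1 = (0.0000, 0.0000, 3.0000)
after link 2: o_2 = (-2.4749, -0.3536, 0.4019)
after link 3: o_3 = (-1.0133, 1.7204, -4.3481)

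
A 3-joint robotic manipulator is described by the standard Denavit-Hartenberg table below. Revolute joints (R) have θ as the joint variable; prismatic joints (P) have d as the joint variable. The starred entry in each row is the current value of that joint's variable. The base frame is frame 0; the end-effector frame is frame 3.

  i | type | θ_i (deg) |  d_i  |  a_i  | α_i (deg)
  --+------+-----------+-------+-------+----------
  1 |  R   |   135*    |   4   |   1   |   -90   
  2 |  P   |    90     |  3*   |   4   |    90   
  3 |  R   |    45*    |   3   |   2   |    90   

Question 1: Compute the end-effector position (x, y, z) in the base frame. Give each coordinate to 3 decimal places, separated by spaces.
after link 1: o_1 = (-0.7071, 0.7071, 4.0000)
after link 2: o_2 = (-2.8284, -1.4142, 0.0000)
after link 3: o_3 = (-5.9497, -0.2929, -1.4142)

-5.950 -0.293 -1.414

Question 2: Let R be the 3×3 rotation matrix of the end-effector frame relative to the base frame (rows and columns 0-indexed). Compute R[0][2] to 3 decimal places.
0.500

End-effector z-axis (col 2 of R) = (0.5000,0.5000,-0.7071)
R[0][2] = 0.5000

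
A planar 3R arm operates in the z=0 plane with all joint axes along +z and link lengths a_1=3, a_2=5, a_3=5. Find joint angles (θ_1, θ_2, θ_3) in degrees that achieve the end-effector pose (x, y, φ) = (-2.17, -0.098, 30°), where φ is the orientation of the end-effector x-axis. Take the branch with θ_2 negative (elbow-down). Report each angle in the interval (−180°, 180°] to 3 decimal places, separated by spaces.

wrist centre = target − a_3·(cos φ, sin φ) = (-6.5001, -2.5980)
cos θ_2 = (49.0013−3²−5²)/(2·3·5) = 0.5000; θ_2 = -59.9972° (elbow-down)
β = atan2(-2.5980,-6.5001) = -158.2142°; ψ = atan2(-4.3300,5.5002) = -38.2114°
θ_1 = β − ψ = -120.0028°
θ_3 = φ − θ_1 − θ_2 = -150.0000° (wrapped to (-180°,180°])

-120.003 -59.997 -150.000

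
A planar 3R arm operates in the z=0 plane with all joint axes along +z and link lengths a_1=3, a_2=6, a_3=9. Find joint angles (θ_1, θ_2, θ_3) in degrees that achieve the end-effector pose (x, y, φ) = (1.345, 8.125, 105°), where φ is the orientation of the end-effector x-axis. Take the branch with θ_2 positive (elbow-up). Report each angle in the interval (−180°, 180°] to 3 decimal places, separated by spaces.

wrist centre = target − a_3·(cos φ, sin φ) = (3.6744, -0.5683)
cos θ_2 = (13.8240−3²−6²)/(2·3·6) = -0.8660; θ_2 = 149.9971° (elbow-up)
β = atan2(-0.5683,3.6744) = -8.7925°; ψ = atan2(3.0003,-2.1960) = 126.2017°
θ_1 = β − ψ = -134.9942°
θ_3 = φ − θ_1 − θ_2 = 89.9972° (wrapped to (-180°,180°])

-134.994 149.997 89.997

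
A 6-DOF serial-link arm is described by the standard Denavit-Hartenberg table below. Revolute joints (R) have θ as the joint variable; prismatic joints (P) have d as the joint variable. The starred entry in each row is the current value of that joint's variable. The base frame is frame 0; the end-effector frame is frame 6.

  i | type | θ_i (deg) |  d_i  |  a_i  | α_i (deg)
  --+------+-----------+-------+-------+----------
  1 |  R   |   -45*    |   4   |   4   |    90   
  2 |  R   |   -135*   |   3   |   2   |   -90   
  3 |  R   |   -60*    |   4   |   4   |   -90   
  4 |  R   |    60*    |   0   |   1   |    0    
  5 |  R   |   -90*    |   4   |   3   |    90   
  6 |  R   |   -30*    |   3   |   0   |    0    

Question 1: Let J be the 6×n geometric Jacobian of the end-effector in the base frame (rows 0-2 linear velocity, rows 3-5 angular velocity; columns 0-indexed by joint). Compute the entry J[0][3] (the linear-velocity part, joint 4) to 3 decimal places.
axis z_3 = (-0.0795,0.7866,-0.6124); lever o_n−o_3 = (-0.0799,0.9511,-5.2999)
cross product → J_v[:, 3] = (-3.5863,-0.3722,-0.0127)
J_ω[:, 3] = z_3
entry J[0][3] = -3.5863

-3.586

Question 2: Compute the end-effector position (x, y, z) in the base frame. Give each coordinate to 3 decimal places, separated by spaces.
-1.822 -6.448 -6.957

after link 1: o_1 = (2.8284, -2.8284, 4.0000)
after link 2: o_2 = (-0.2929, -3.9497, 2.5858)
after link 3: o_3 = (-1.7424, -7.3992, -1.6569)
after link 4: o_4 = (-2.6066, -7.1474, -1.2213)
after link 5: o_5 = (-4.4149, -5.6926, -5.6500)
after link 6: o_6 = (-1.8223, -6.4481, -6.9568)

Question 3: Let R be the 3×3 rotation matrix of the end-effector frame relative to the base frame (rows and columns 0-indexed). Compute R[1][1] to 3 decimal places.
End-effector y-axis (col 1 of R) = (-0.3172,0.3993,-0.8602)
R[1][1] = 0.3993

0.399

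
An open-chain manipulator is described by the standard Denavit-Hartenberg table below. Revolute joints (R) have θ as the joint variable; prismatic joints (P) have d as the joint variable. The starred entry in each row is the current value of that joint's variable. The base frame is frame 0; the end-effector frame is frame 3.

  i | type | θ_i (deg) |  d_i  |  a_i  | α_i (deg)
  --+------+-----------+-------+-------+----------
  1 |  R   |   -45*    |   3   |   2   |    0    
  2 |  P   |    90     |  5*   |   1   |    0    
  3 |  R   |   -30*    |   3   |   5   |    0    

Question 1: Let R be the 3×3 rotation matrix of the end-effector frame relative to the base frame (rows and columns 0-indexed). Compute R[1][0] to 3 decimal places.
0.259

End-effector x-axis (col 0 of R) = (0.9659,0.2588,0.0000)
R[1][0] = 0.2588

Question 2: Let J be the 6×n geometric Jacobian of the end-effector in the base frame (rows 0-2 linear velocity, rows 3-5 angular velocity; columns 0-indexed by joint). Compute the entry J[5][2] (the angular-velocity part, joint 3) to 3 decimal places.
axis z_2 = (0.0000,0.0000,1.0000); lever o_n−o_2 = (4.8296,1.2941,3.0000)
cross product → J_v[:, 2] = (-1.2941,4.8296,0.0000)
J_ω[:, 2] = z_2
entry J[5][2] = 1.0000

1.000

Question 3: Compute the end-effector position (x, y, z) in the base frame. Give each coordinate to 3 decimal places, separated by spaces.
after link 1: o_1 = (1.4142, -1.4142, 3.0000)
after link 2: o_2 = (2.1213, -0.7071, 8.0000)
after link 3: o_3 = (6.9509, 0.5870, 11.0000)

6.951 0.587 11.000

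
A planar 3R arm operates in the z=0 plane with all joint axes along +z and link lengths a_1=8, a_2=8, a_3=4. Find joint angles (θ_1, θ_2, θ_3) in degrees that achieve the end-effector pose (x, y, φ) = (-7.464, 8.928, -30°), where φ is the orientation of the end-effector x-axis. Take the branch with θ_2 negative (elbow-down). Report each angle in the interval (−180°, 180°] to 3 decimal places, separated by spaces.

150.003 -30.006 -149.997

wrist centre = target − a_3·(cos φ, sin φ) = (-10.9281, 10.9280)
cos θ_2 = (238.8446−8²−8²)/(2·8·8) = 0.8660; θ_2 = -30.0060° (elbow-down)
β = atan2(10.9280,-10.9281) = 135.0003°; ψ = atan2(-4.0007,14.9278) = -15.0030°
θ_1 = β − ψ = 150.0032°
θ_3 = φ − θ_1 − θ_2 = -149.9973° (wrapped to (-180°,180°])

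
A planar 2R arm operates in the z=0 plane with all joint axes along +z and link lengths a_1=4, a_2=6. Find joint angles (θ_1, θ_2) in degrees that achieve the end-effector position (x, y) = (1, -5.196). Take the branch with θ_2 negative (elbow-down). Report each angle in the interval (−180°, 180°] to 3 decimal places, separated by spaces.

0.002 -120.002

cos θ_2 = (27.9984−4²−6²)/(2·4·6) = -0.5000; θ_2 = -120.0022° (elbow-down)
β = atan2(-5.1960,1.0000) = -79.1063°; ψ = atan2(-5.1960,0.9998) = -79.1085°
θ_1 = β − ψ = 0.0022°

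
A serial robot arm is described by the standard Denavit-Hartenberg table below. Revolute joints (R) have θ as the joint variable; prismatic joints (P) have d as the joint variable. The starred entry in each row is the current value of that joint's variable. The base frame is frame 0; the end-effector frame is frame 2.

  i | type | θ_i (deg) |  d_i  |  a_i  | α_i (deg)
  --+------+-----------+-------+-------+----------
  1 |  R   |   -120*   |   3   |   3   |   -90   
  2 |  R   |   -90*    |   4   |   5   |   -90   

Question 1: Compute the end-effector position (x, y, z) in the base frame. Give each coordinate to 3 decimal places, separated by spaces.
after link 1: o_1 = (-1.5000, -2.5981, 3.0000)
after link 2: o_2 = (1.9641, -4.5981, 8.0000)

1.964 -4.598 8.000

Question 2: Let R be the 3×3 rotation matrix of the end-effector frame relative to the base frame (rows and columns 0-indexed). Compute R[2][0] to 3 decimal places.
1.000

End-effector x-axis (col 0 of R) = (-0.0000,-0.0000,1.0000)
R[2][0] = 1.0000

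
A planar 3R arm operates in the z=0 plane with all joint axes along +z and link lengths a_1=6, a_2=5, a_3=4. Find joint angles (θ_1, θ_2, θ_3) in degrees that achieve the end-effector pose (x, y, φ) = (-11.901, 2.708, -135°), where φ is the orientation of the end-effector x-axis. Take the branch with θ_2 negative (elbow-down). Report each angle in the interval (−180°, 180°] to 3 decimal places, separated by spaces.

162.210 -29.996 92.786

wrist centre = target − a_3·(cos φ, sin φ) = (-9.0726, 5.5364)
cos θ_2 = (112.9636−6²−5²)/(2·6·5) = 0.8661; θ_2 = -29.9960° (elbow-down)
β = atan2(5.5364,-9.0726) = 148.6069°; ψ = atan2(-2.4997,10.3303) = -13.6028°
θ_1 = β − ψ = 162.2097°
θ_3 = φ − θ_1 − θ_2 = 92.7863° (wrapped to (-180°,180°])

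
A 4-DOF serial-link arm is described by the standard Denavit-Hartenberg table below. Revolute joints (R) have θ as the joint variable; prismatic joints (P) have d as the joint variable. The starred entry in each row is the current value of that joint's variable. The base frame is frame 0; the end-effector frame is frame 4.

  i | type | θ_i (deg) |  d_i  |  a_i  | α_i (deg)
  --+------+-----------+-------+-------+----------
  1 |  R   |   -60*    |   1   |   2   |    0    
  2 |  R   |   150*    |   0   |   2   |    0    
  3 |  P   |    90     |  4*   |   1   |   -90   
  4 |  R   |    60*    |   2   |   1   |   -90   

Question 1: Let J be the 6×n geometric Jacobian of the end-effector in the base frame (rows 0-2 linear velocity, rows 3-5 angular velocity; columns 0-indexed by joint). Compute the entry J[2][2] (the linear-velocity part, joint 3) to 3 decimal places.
prismatic axis z_2 = (0.0000,0.0000,1.0000)
J_v[:, 2] = z_2; J_ω[:, 2] = (0,0,0)
entry J[2][2] = 1.0000

1.000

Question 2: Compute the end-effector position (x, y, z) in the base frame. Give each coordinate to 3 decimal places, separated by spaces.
-0.500 -1.732 4.134

after link 1: o_1 = (1.0000, -1.7321, 1.0000)
after link 2: o_2 = (1.0000, 0.2679, 1.0000)
after link 3: o_3 = (-0.0000, 0.2679, 5.0000)
after link 4: o_4 = (-0.5000, -1.7321, 4.1340)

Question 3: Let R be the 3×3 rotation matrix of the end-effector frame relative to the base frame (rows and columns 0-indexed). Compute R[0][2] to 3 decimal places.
0.866

End-effector z-axis (col 2 of R) = (0.8660,0.0000,-0.5000)
R[0][2] = 0.8660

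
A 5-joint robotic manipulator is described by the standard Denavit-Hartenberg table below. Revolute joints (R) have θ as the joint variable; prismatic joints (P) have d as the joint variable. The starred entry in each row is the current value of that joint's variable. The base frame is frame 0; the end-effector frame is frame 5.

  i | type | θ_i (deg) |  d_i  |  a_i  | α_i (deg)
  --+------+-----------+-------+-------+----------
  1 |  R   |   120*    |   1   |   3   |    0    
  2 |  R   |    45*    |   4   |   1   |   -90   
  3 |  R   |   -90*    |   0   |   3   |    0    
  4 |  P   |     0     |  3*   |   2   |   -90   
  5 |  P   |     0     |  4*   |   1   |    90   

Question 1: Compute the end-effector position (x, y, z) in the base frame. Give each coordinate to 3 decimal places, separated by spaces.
-7.106 0.994 11.000

after link 1: o_1 = (-1.5000, 2.5981, 1.0000)
after link 2: o_2 = (-2.4659, 2.8569, 5.0000)
after link 3: o_3 = (-2.4659, 2.8569, 8.0000)
after link 4: o_4 = (-3.2424, -0.0409, 10.0000)
after link 5: o_5 = (-7.1061, 0.9944, 11.0000)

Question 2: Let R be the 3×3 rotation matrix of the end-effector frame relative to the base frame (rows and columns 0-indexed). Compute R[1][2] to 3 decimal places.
-0.966

End-effector z-axis (col 2 of R) = (-0.2588,-0.9659,0.0000)
R[1][2] = -0.9659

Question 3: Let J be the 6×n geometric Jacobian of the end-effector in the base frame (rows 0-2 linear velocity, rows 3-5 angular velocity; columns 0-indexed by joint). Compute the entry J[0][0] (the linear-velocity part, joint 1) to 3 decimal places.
axis z_0 = ẑ; lever o_n−o_0 = (-7.1061,0.9944,11.0000)
cross product → J_v[:, 0] = (-0.9944,-7.1061,0.0000)
J_ω[:, 0] = z_0
entry J[0][0] = -0.9944

-0.994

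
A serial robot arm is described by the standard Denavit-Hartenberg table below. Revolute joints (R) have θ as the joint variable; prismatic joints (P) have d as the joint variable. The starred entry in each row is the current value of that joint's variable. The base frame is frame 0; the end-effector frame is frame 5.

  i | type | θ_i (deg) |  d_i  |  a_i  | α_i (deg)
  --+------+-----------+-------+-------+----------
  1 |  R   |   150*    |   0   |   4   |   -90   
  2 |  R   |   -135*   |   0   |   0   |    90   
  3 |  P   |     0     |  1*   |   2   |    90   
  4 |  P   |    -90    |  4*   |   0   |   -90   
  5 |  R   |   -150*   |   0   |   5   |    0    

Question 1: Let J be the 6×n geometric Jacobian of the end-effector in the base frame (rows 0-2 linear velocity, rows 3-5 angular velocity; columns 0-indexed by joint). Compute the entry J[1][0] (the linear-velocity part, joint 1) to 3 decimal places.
axis z_0 = ẑ; lever o_n−o_0 = (4.2747,5.0376,-2.3548)
cross product → J_v[:, 0] = (-5.0376,4.2747,0.0000)
J_ω[:, 0] = z_0
entry J[1][0] = 4.2747

4.275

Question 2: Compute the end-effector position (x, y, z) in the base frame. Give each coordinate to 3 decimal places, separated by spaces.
4.275 5.038 -2.355

after link 1: o_1 = (-3.4641, 2.0000, 0.0000)
after link 2: o_2 = (-3.4641, 2.0000, 0.0000)
after link 3: o_3 = (-1.6270, 0.9393, 0.7071)
after link 4: o_4 = (0.3730, 4.4034, 0.7071)
after link 5: o_5 = (4.2747, 5.0376, -2.3548)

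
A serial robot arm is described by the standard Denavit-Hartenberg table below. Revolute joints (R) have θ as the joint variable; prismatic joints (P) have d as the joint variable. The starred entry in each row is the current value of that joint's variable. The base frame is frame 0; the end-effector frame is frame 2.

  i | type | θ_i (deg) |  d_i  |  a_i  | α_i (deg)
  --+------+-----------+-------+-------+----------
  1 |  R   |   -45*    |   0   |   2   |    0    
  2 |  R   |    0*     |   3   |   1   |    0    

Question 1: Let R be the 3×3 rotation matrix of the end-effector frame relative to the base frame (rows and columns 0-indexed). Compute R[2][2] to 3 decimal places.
End-effector z-axis (col 2 of R) = (0.0000,0.0000,1.0000)
R[2][2] = 1.0000

1.000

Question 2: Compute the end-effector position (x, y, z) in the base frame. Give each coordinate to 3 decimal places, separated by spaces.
after link 1: o_1 = (1.4142, -1.4142, 0.0000)
after link 2: o_2 = (2.1213, -2.1213, 3.0000)

2.121 -2.121 3.000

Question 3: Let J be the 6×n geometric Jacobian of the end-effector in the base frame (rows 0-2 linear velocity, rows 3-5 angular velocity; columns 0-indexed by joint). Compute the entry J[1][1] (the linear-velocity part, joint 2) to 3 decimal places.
0.707

axis z_1 = (0.0000,0.0000,1.0000); lever o_n−o_1 = (0.7071,-0.7071,3.0000)
cross product → J_v[:, 1] = (0.7071,0.7071,-0.0000)
J_ω[:, 1] = z_1
entry J[1][1] = 0.7071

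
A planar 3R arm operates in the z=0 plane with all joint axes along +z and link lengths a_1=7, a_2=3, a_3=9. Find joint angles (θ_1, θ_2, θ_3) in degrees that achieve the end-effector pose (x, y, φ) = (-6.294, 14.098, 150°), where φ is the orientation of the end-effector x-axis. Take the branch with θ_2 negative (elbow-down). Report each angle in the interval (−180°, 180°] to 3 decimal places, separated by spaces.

wrist centre = target − a_3·(cos φ, sin φ) = (1.5002, 9.5980)
cos θ_2 = (94.3723−7²−3²)/(2·7·3) = 0.8660; θ_2 = -30.0021° (elbow-down)
β = atan2(9.5980,1.5002) = 81.1162°; ψ = atan2(-1.5001,9.5980) = -8.8830°
θ_1 = β − ψ = 89.9992°
θ_3 = φ − θ_1 − θ_2 = 90.0029° (wrapped to (-180°,180°])

89.999 -30.002 90.003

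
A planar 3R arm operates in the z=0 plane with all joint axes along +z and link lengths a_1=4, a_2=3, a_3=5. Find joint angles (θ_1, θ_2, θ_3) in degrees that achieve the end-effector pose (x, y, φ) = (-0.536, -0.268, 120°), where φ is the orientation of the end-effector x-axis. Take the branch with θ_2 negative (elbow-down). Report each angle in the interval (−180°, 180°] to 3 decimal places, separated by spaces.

wrist centre = target − a_3·(cos φ, sin φ) = (1.9640, -4.5981)
cos θ_2 = (25.0001−4²−3²)/(2·4·3) = 0.0000; θ_2 = -89.9998° (elbow-down)
β = atan2(-4.5981,1.9640) = -66.8712°; ψ = atan2(-3.0000,4.0000) = -36.8698°
θ_1 = β − ψ = -30.0014°
θ_3 = φ − θ_1 − θ_2 = -119.9988° (wrapped to (-180°,180°])

-30.001 -90.000 -119.999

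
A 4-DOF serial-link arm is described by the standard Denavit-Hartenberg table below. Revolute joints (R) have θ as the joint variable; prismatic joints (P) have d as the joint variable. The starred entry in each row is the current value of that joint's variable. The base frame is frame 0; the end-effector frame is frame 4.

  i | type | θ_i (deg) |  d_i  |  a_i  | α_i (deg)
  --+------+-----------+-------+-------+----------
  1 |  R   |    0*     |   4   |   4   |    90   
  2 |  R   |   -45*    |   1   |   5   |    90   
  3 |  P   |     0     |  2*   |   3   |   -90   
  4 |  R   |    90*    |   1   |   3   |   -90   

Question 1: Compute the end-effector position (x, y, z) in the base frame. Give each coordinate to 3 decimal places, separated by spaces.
after link 1: o_1 = (4.0000, 0.0000, 4.0000)
after link 2: o_2 = (7.5355, -1.0000, 0.4645)
after link 3: o_3 = (8.2426, -1.0000, -3.0711)
after link 4: o_4 = (10.3640, -2.0000, -0.9497)

10.364 -2.000 -0.950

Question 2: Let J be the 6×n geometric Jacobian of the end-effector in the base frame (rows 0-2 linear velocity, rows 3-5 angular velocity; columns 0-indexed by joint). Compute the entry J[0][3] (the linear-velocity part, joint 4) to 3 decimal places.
-2.121

axis z_3 = (0.0000,-1.0000,0.0000); lever o_n−o_3 = (2.1213,-1.0000,2.1213)
cross product → J_v[:, 3] = (-2.1213,0.0000,2.1213)
J_ω[:, 3] = z_3
entry J[0][3] = -2.1213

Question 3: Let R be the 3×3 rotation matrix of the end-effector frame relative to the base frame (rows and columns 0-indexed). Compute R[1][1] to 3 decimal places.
1.000

End-effector y-axis (col 1 of R) = (-0.0000,1.0000,-0.0000)
R[1][1] = 1.0000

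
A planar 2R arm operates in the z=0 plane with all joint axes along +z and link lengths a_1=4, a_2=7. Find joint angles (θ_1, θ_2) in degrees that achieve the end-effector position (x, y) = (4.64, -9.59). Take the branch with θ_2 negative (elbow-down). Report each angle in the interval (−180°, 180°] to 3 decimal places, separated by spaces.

-45.001 -29.999

cos θ_2 = (113.4977−4²−7²)/(2·4·7) = 0.8660; θ_2 = -29.9994° (elbow-down)
β = atan2(-9.5900,4.6400) = -64.1806°; ψ = atan2(-3.4999,10.0622) = -19.1792°
θ_1 = β − ψ = -45.0014°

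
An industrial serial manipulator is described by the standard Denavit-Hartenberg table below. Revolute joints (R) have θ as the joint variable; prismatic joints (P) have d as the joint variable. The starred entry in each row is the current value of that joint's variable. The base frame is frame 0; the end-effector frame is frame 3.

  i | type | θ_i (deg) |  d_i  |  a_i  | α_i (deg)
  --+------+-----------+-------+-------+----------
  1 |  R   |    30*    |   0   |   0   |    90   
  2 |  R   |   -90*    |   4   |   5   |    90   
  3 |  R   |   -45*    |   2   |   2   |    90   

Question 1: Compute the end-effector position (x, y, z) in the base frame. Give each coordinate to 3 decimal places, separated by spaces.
-0.439 -3.239 -6.414

after link 1: o_1 = (0.0000, 0.0000, 0.0000)
after link 2: o_2 = (2.0000, -3.4641, -5.0000)
after link 3: o_3 = (-0.4392, -3.2394, -6.4142)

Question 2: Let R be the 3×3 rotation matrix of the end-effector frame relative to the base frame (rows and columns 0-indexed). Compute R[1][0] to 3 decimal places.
End-effector x-axis (col 0 of R) = (-0.3536,0.6124,-0.7071)
R[1][0] = 0.6124

0.612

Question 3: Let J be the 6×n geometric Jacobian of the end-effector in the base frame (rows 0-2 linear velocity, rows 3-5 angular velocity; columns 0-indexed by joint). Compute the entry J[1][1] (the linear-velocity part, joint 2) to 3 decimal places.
axis z_1 = (0.5000,-0.8660,0.0000); lever o_n−o_1 = (-0.4392,-3.2394,-6.4142)
cross product → J_v[:, 1] = (5.5549,3.2071,-2.0000)
J_ω[:, 1] = z_1
entry J[1][1] = 3.2071

3.207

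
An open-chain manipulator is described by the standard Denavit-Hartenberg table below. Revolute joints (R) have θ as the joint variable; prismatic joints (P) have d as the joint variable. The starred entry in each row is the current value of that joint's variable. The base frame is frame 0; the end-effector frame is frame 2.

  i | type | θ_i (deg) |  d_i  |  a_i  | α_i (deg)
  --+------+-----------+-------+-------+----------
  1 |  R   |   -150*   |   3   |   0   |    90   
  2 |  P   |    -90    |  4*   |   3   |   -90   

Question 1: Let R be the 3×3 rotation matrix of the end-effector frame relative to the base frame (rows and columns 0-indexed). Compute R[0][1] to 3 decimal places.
0.500

End-effector y-axis (col 1 of R) = (0.5000,-0.8660,-0.0000)
R[0][1] = 0.5000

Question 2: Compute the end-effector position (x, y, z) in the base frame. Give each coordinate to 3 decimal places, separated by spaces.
after link 1: o_1 = (0.0000, 0.0000, 3.0000)
after link 2: o_2 = (-2.0000, 3.4641, 0.0000)

-2.000 3.464 0.000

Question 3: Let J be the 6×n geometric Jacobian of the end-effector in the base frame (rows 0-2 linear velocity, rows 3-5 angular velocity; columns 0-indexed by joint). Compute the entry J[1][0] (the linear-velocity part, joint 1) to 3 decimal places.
axis z_0 = ẑ; lever o_n−o_0 = (-2.0000,3.4641,0.0000)
cross product → J_v[:, 0] = (-3.4641,-2.0000,0.0000)
J_ω[:, 0] = z_0
entry J[1][0] = -2.0000

-2.000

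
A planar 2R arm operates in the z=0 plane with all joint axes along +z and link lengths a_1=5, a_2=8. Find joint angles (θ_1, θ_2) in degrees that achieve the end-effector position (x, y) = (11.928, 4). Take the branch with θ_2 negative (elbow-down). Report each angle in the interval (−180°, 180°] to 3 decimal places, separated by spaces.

37.081 -30.007

cos θ_2 = (158.2772−5²−8²)/(2·5·8) = 0.8660; θ_2 = -30.0069° (elbow-down)
β = atan2(4.0000,11.9280) = 18.5386°; ψ = atan2(-4.0008,11.9277) = -18.5427°
θ_1 = β − ψ = 37.0813°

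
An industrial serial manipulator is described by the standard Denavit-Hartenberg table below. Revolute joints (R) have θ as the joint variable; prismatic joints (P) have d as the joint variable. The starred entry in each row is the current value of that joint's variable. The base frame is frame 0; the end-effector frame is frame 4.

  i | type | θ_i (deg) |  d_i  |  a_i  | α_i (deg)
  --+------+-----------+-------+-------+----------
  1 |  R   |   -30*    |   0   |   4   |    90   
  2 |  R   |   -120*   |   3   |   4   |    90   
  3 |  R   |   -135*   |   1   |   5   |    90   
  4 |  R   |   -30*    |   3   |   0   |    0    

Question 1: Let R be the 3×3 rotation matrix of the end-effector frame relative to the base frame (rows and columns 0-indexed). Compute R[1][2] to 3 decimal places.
End-effector z-axis (col 2 of R) = (-0.0474,-0.7891,0.6124)
R[1][2] = -0.7891

-0.789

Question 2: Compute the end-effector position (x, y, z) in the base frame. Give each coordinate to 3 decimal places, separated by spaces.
after link 1: o_1 = (3.4641, -2.0000, 0.0000)
after link 2: o_2 = (0.2321, -3.5981, -3.4641)
after link 3: o_3 = (2.7807, -0.9871, 0.0978)
after link 4: o_4 = (2.6386, -3.3545, 1.9349)

2.639 -3.355 1.935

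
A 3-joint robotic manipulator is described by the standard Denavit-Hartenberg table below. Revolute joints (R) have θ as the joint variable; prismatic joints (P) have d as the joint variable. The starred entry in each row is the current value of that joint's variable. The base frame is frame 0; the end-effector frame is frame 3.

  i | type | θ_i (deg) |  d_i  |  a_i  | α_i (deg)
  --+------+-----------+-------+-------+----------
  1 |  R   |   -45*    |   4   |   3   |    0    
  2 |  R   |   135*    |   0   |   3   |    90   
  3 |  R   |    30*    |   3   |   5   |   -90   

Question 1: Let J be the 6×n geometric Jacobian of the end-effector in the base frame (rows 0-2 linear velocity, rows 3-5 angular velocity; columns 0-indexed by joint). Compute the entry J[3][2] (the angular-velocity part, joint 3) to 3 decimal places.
axis z_2 = (1.0000,0.0000,0.0000); lever o_n−o_2 = (3.0000,4.3301,2.5000)
cross product → J_v[:, 2] = (-0.0000,-2.5000,4.3301)
J_ω[:, 2] = z_2
entry J[3][2] = 1.0000

1.000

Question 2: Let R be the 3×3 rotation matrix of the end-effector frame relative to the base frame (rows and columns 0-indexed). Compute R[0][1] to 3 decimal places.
End-effector y-axis (col 1 of R) = (-1.0000,-0.0000,-0.0000)
R[0][1] = -1.0000

-1.000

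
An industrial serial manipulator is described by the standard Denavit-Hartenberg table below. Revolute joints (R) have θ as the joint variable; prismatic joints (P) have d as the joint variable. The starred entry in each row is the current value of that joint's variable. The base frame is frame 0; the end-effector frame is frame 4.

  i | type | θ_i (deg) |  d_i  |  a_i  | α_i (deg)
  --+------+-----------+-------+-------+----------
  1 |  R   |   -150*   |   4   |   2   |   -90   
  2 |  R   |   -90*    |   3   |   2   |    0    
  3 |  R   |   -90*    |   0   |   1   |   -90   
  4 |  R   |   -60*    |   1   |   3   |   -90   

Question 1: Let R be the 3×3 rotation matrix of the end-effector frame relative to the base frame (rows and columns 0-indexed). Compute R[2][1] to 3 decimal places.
-1.000

End-effector y-axis (col 1 of R) = (0.0000,0.0000,-1.0000)
R[2][1] = -1.0000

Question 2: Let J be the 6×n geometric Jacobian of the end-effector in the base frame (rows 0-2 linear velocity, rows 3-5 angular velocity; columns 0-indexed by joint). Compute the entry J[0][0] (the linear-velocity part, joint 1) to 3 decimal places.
axis z_0 = ẑ; lever o_n−o_0 = (3.2321,-4.5981,7.0000)
cross product → J_v[:, 0] = (4.5981,3.2321,-0.0000)
J_ω[:, 0] = z_0
entry J[0][0] = 4.5981

4.598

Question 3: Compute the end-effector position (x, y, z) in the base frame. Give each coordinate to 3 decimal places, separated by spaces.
3.232 -4.598 7.000

after link 1: o_1 = (-1.7321, -1.0000, 4.0000)
after link 2: o_2 = (-0.2321, -3.5981, 6.0000)
after link 3: o_3 = (0.6340, -3.0981, 6.0000)
after link 4: o_4 = (3.2321, -4.5981, 7.0000)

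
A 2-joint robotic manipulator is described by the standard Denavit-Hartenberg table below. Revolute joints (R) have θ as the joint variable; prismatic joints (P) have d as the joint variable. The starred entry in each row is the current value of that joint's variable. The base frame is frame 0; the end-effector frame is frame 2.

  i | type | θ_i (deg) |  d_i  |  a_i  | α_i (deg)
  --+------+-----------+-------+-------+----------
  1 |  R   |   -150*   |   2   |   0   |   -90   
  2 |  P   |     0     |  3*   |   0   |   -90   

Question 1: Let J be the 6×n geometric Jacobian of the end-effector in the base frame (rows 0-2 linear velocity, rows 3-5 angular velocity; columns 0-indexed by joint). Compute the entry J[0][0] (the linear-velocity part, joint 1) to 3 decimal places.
axis z_0 = ẑ; lever o_n−o_0 = (1.5000,-2.5981,2.0000)
cross product → J_v[:, 0] = (2.5981,1.5000,-0.0000)
J_ω[:, 0] = z_0
entry J[0][0] = 2.5981

2.598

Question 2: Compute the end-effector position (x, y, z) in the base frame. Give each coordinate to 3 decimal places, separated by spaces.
1.500 -2.598 2.000

after link 1: o_1 = (0.0000, 0.0000, 2.0000)
after link 2: o_2 = (1.5000, -2.5981, 2.0000)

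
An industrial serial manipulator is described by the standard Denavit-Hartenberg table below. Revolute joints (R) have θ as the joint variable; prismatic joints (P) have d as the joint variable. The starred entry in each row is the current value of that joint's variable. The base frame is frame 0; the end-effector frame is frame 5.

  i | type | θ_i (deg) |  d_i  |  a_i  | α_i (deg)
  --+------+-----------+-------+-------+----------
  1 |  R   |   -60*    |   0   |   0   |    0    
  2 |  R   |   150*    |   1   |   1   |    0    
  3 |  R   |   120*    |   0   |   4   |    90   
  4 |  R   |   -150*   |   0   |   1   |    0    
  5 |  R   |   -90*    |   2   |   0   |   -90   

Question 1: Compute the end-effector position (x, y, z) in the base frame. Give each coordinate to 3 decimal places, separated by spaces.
-3.714 1.165 0.500

after link 1: o_1 = (0.0000, 0.0000, 0.0000)
after link 2: o_2 = (-0.0000, 1.0000, 1.0000)
after link 3: o_3 = (-3.4641, -1.0000, 1.0000)
after link 4: o_4 = (-2.7141, -0.5670, 0.5000)
after link 5: o_5 = (-3.7141, 1.1651, 0.5000)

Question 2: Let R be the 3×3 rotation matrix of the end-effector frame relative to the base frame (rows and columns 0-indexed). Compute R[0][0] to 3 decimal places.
End-effector x-axis (col 0 of R) = (0.4330,0.2500,0.8660)
R[0][0] = 0.4330

0.433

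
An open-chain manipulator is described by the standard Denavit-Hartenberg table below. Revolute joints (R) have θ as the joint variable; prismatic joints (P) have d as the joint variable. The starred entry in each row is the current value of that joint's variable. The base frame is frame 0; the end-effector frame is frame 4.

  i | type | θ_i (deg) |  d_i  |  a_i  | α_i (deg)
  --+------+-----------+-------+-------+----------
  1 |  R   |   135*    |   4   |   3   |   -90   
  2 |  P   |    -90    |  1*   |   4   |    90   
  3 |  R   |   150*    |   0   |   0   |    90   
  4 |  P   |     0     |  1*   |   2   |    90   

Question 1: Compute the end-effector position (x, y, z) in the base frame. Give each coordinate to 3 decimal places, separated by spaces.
after link 1: o_1 = (-2.1213, 2.1213, 4.0000)
after link 2: o_2 = (-2.8284, 1.4142, 8.0000)
after link 3: o_3 = (-2.8284, 1.4142, 8.0000)
after link 4: o_4 = (-4.1479, 0.0947, 6.7679)

-4.148 0.095 6.768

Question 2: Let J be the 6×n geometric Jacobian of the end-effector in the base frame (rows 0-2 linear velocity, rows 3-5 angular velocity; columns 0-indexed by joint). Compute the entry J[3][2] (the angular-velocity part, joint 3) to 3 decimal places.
0.707

axis z_2 = (0.7071,-0.7071,0.0000); lever o_n−o_2 = (-1.3195,-1.3195,-1.2321)
cross product → J_v[:, 2] = (0.8712,0.8712,-1.8660)
J_ω[:, 2] = z_2
entry J[3][2] = 0.7071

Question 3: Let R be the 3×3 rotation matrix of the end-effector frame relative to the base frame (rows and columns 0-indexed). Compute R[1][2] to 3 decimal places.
End-effector z-axis (col 2 of R) = (-0.7071,0.7071,0.0000)
R[1][2] = 0.7071

0.707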